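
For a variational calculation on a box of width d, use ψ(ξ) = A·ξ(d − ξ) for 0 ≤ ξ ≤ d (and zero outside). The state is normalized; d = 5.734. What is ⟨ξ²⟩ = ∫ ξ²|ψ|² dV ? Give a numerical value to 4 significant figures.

⟨ξ^2⟩ ≈ 9.394

The expectation value is the |ψ|²-weighted average of ξ^2: ∫ ξ^2|ψ|² dξ.
Expanding the polynomial and integrating term by term, evaluating both integrals, ⟨ξ²⟩ = 2·d^2/7.
Putting d = 5.734 gives 9.3939.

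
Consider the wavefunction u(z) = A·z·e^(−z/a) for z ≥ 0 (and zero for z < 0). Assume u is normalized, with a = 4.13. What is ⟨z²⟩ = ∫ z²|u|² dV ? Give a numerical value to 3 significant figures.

⟨z²⟩ = ∫ z^2 |u|² dz over the full domain.
The ratio of the moment integral to the normalization integral gives ⟨z²⟩ = 3·a^2.
Putting a = 4.13 gives 51.17.

⟨z^2⟩ ≈ 51.2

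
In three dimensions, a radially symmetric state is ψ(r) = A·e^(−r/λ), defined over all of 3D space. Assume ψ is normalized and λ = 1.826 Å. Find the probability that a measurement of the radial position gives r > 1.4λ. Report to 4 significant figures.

P ≈ 0.4695

Integrate the radial probability density 4πr²|ψ|² over r > 1.4λ.
Normalization gives A² = 1/(π·λ^3).
Let u = r/λ; then A², 4π and the length scale all cancel, so P = ∫_{1.4}^{∞} u^2·e^(-2·u) du ÷ ∫_{0}^{∞} u^2·e^(-2·u) du.
Using ∫ u^2·e^(-2·u) du = -(2·u^2 + 2·u + 1)·e^(-2·u)/4, the numerator is 193·e^(-14/5)/100 and the denominator is 1/4.
This evaluates to P = 0.46945.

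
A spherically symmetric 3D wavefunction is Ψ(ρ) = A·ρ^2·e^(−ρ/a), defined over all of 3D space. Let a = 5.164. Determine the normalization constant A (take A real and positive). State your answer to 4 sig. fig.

A ≈ 0.0003801

Require ∫ |Ψ|² 4πρ² dρ = 1 over the whole domain.
(Spherical symmetry: dV = 4πρ² dρ.)
With ∫₀^∞ ρ^6 e^(−αρ) dρ = 6!/α^7, carrying out the integral gives A² · 45·π·a^7/2.
So A² = (45·π·a^7/2)^(−1).
Substituting a = 5.164 gives A² = 1.4447E-7, so A = 0.00038009.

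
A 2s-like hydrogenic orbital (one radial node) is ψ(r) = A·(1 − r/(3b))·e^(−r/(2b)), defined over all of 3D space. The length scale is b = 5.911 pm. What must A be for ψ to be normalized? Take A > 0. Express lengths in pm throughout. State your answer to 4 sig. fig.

A ≈ 0.02404 pm^(-3/2)

Require ∫ |ψ|² 4πr² dr = 1 over the whole domain.
(Spherical symmetry: dV = 4πr² dr.)
Using ∫₀^∞ rⁿ e^(−αr) dr = n!/αⁿ⁺¹, the integral (without the A² prefactor) comes out to 8·π·b^3/3.
With b = 5.911: A² = 0.00057796 and A = 0.024041.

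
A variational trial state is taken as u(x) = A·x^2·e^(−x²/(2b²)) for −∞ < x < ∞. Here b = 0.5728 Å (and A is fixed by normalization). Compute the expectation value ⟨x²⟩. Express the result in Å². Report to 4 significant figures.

⟨x^2⟩ ≈ 0.8202 Å^2

By definition ⟨x²⟩ = ∫ x^2 |u(x)|² dx.
Since the A² factors cancel between numerator and denominator, ⟨x²⟩ = 5·b^2/2.
Putting b = 0.5728 gives 0.82025.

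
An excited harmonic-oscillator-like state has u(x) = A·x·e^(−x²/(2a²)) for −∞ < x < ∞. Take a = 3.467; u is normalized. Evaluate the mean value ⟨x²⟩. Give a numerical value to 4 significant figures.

⟨x^2⟩ ≈ 18.03

⟨x²⟩ = ∫ x^2 |u|² dx over the full domain.
Differentiating ∫e^(−αx²) dx = √(π/α) under α to get the higher moments, the ratio of the moment integral to the normalization integral gives ⟨x²⟩ = 3·a^2/2.
Putting a = 3.467 gives 18.030.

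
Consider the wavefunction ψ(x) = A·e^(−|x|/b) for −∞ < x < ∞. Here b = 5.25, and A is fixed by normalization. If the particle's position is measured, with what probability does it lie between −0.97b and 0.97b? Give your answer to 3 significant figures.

P = ∫_{−0.97b}^{0.97b} |ψ(x)|² dx.
Since A² = 1/(b), this is the region integral divided by the full normalization integral.
By symmetry take twice the x ≥ 0 contribution in numerator and denominator; the 2's cancel. Substituting u = x/b, A² and the length scale cancel in the ratio: P = ∫_{0}^{0.97} e^(-2·u) du / ∫_{0}^{∞} e^(-2·u) du.
With ∫ e^(-2·u) du = -e^(-2·u)/2 + C, the region integral is 1/2 - e^(-97/50)/2 and the full one is 1/2.
The result is P = 0.8563.

P ≈ 0.856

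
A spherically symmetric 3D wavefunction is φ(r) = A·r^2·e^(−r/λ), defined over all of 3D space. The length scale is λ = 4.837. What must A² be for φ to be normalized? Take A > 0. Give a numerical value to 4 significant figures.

Normalization requires ∫|φ|² 4πr² dr = 1, integrated from 0 to ∞.
Using ∫₀^∞ rⁿ e^(−αr) dr = n!/αⁿ⁺¹, the integral (without the A² prefactor) comes out to 45·π·λ^7/2.
Hence A² = 1/[45·π·λ^7/2].
Substituting λ = 4.837 gives A² = 2.2837E-7, so A = 0.00047788.

A^2 ≈ 2.284E-7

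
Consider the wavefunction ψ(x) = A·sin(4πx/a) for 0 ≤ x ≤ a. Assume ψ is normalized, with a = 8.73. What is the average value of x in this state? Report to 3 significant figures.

⟨x⟩ = ∫ x |ψ|² dx over the full domain.
Using sin²θ = (1 − cos 2θ)/2, evaluating both integrals, ⟨x⟩ = a/2.
With a = 8.73, ⟨x⟩ = 4.365.

⟨x⟩ ≈ 4.37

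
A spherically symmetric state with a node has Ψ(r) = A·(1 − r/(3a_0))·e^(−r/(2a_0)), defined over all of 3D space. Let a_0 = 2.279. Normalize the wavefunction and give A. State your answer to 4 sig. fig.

A ≈ 0.1004

Normalization requires ∫|Ψ|² 4πr² dr = 1, integrated from 0 to ∞.
(Spherical symmetry: dV = 4πr² dr.)
Recall ∫₀^∞ r^m e^(−r/β) dr = m!·β^(m+1), ∫|Ψ|² 4πr² dr = A²·(8·π·a_0^3/3).
With a_0 = 2.279: A² = 0.010084 and A = 0.10042.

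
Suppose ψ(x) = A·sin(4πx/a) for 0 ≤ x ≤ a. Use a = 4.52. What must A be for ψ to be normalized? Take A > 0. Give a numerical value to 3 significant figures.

Require ∫ |ψ|² dx = 1 over the whole domain.
With ∫₀^a sin²(nπx/a) dx = a/2, the integral (without the A² prefactor) comes out to a/2.
Plugging in a = 4.52 yields A = 0.6652.

A ≈ 0.665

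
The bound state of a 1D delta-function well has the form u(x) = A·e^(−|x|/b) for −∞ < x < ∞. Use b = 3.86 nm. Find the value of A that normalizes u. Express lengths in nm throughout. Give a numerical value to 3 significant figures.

A ≈ 0.509 nm^(-1/2)

We need A² ∫|f|² dx = 1, taking the integral from −∞ to ∞.
∫|u|² dx = A²·(b).
So A² = (b)^(−1).
Plugging in b = 3.86 yields A = 0.5090.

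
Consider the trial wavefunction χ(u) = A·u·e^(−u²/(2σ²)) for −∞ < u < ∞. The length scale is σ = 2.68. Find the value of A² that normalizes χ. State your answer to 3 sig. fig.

A^2 ≈ 0.0586

We need A² ∫|f|² du = 1, taking the integral from −∞ to ∞.
∫|χ|² du = A²·(√(π)·σ^3/2).
With σ = 2.68: A² = 0.05862 and A = 0.2421.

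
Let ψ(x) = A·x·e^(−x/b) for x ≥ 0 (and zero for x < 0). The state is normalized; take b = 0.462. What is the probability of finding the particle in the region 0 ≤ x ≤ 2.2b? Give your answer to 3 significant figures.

P ≈ 0.815

The probability is P = ∫ |ψ|² dx over [0, 2.2b].
With A² fixed by ∫|ψ|² = 1, i.e. A² = (b^3/4)^(−1), substitute and integrate.
In terms of u = x/b (A² and the length scale cancel between numerator and denominator), P = [∫_{0}^{2.2} u^2·e^(-2·u) du] / [∫_{0}^{∞} u^2·e^(-2·u) du].
An antiderivative of u^2·e^(-2·u) is -(2·u^2 + 2·u + 1)·e^(-2·u)/4; evaluating from 0 to 2.2 gives 1/4 - 377·e^(-22/5)/100, while the full integral is 1/4.
This works out to P = 0.8149.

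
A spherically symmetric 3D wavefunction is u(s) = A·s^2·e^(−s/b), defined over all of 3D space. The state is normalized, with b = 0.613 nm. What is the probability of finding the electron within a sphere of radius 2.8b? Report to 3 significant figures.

With dV = 4πs²ds, the probability is ∫|u|² dV over s ≤ 2.8b.
Normalization gives A² = 1/(45·π·b^7/2).
Let t = s/b; then A², 4π and the length scale all cancel, so P = ∫_{0}^{2.8} t^6·e^(-2·t) dt ÷ ∫_{0}^{∞} t^6·e^(-2·t) dt.
Using ∫ t^6·e^(-2·t) dt = -(4·t^6 + 12·t^5 + 30·t^4 + 60·t^3 + 90·t^2 + 90·t + 45)·e^(-2·t)/8, the numerator is ≈ 1.8548 and the denominator is 45/8.
This evaluates to P = 0.3297.

P ≈ 0.330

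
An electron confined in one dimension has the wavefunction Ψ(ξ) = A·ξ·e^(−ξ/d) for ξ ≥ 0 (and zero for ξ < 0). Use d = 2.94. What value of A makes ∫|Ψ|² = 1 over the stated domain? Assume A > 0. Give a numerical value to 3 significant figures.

Normalization requires ∫|Ψ|² dξ = 1, integrated from 0 to ∞.
Carrying out the integral gives A² · d^3/4.
Setting this equal to 1 gives A² = 1/(d^3/4).
Substituting d = 2.94 gives A² = 0.1574, so A = 0.3967.

A ≈ 0.397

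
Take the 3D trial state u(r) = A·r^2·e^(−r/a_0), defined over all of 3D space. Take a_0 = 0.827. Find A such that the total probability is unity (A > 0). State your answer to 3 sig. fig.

Normalization requires ∫|u|² 4πr² dr = 1, integrated from 0 to ∞.
(Spherical symmetry: dV = 4πr² dr.)
Recall ∫₀^∞ r^m e^(−r/β) dr = m!·β^(m+1), the integral (without the A² prefactor) comes out to 45·π·a_0^7/2.
Setting this equal to 1 gives A² = 1/(45·π·a_0^7/2).
Substituting a_0 = 0.827 gives A² = 0.05347, so A = 0.2312.

A ≈ 0.231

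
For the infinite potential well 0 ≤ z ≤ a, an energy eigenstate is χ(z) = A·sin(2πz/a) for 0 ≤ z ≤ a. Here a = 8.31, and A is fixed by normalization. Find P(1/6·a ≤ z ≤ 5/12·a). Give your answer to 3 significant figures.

P ≈ 0.388

|χ|² is the probability density, so P = ∫_{1/6·a}^{5/12·a} |χ|² dz.
Since A² = 1/(a/2), this is the region integral divided by the full normalization integral.
Substituting u = z/a, A² and the length scale cancel in the ratio: P = ∫_{1/6}^{5/12} sin(2·π·u)^2 du / ∫_{0}^{1} sin(2·π·u)^2 du.
With ∫ sin(2·π·u)^2 du = u/2 - sin(4·π·u)/(8·π) + C, the region integral is √(3)/(8·π) + 1/8 and the full one is 1/2.
The result is P = (√(3) + π)/(4·π).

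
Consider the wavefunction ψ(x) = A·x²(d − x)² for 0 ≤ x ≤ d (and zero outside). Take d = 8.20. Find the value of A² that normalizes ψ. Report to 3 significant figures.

Normalization requires ∫|ψ|² dx = 1, integrated from 0 to d.
Expanding the polynomial and integrating term by term, with ψ = A·x²(d − x)², the integral evaluates to A²·[d^9/630].
Hence A² = 1/[d^9/630].
With d = 8.20: A² = 0.000003759 and A = 0.001939.

A^2 ≈ 0.00000376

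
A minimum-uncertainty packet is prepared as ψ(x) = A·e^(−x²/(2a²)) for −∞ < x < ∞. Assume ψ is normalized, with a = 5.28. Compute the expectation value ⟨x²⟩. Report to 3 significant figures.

The expectation value is the |ψ|²-weighted average of x^2: ∫ x^2|ψ|² dx.
Using the Gaussian integral ∫_{−∞}^{∞} e^(−αx²) dx = √(π/α), since the A² factors cancel between numerator and denominator, ⟨x²⟩ = a^2/2.
Putting a = 5.28 gives 13.94.

⟨x^2⟩ ≈ 13.9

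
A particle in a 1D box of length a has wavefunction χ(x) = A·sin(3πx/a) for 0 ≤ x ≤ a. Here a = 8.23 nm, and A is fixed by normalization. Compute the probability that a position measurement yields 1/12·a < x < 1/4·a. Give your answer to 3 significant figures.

P ≈ 0.273

|χ|² is the probability density, so P = ∫_{1/12·a}^{1/4·a} |χ|² dx.
The normalization integral ∫|χ|²dx over the whole domain equals a/2·A², and A² cancels in the ratio.
In terms of u = x/a (A² and the length scale cancel between numerator and denominator), P = [∫_{1/12}^{1/4} sin(3·π·u)^2 du] / [∫_{0}^{1} sin(3·π·u)^2 du].
An antiderivative of sin(3·π·u)^2 is u/2 - sin(6·π·u)/(12·π); evaluating from 1/12 to 1/4 gives 1/(6·π) + 1/12, while the full integral is 1/2.
This works out to P = (2 + π)/(6·π).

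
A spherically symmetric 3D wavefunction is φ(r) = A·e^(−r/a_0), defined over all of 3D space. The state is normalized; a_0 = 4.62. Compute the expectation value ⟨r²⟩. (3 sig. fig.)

⟨r^2⟩ ≈ 64.0

⟨r²⟩ = ∫ r^2 |φ|² 4πr² dr over the full domain.
Using ∫₀^∞ rⁿ e^(−αr) dr = n!/αⁿ⁺¹, evaluating both integrals, ⟨r²⟩ = 3·a_0^2.
With a_0 = 4.62, ⟨r^2⟩ = 64.03.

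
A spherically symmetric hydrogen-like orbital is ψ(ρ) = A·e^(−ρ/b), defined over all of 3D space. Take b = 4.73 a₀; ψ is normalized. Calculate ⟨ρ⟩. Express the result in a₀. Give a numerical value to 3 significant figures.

By definition ⟨ρ⟩ = ∫ ρ |ψ(ρ)|² 4πρ² dρ.
Using ∫₀^∞ ρⁿ e^(−αρ) dρ = n!/αⁿ⁺¹, evaluating both integrals, ⟨ρ⟩ = 3·b/2.
Putting b = 4.73 gives 7.095.

⟨ρ⟩ ≈ 7.10 a₀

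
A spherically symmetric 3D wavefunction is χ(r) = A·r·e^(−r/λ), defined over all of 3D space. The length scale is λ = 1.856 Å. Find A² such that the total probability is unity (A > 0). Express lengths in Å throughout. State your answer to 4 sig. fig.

A^2 ≈ 0.004818 Å^(-5)

Require ∫ |χ|² 4πr² dr = 1 over the whole domain.
The angular integral contributes 4π, leaving ∫₀^∞ r²|χ|² dr.
Carrying out the integral gives A² · 3·π·λ^5.
So A² = (3·π·λ^5)^(−1).
Plugging in λ = 1.856 yields A = 0.069410.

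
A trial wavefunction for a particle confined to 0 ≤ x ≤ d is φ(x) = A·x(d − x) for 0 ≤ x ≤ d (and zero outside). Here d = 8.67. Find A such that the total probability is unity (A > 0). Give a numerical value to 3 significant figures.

Require ∫ |φ|² dx = 1 over the whole domain.
Expanding the polynomial and integrating term by term, ∫|φ|² dx = A²·(d^5/30).
With d = 8.67: A² = 0.0006124 and A = 0.02475.

A ≈ 0.0247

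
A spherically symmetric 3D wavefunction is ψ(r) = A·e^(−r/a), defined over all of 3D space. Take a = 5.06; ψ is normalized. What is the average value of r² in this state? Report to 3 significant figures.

⟨r^2⟩ ≈ 76.8

By definition ⟨r²⟩ = ∫ r^2 |ψ(r)|² 4πr² dr.
With ∫₀^∞ r^4 e^(−αr) dr = 4!/α^5, evaluating both integrals, ⟨r²⟩ = 3·a^2.
Putting a = 5.06 gives 76.81.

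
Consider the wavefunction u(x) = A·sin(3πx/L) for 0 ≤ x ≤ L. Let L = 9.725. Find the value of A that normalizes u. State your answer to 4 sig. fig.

A ≈ 0.4535

Normalization requires ∫|u|² dx = 1, integrated from 0 to L.
With u = A·sin(3πx/L), the integral evaluates to A²·[L/2].
Hence A² = 1/[L/2].
With L = 9.725: A² = 0.20566 and A = 0.45349.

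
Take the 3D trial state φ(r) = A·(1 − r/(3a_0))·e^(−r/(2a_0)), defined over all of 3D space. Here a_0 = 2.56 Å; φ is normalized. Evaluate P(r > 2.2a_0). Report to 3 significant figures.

P ≈ 0.662

With dV = 4πr²dr, the probability is ∫|φ|² dV over r > 2.2a_0.
The full normalization integral is A²·[8·π·a_0^3/3] = 1, fixing A².
Substituting u = r/a_0, A², 4π and the length scale all cancel in the ratio: P = ∫_{2.2}^{∞} u^2·(1 - u/3)^2·e^(-u) du / ∫_{0}^{∞} u^2·(1 - u/3)^2·e^(-u) du.
An antiderivative of u^2·(1 - u/3)^2·e^(-u) is (-u^4 + 2·u^3 - 3·u^2 - 6·u - 6)·e^(-u)/9; evaluating from 2.2 to ∞ gives ≈ 0.44136, while the full integral is 2/3.
Taking the ratio yields P = 0.6620.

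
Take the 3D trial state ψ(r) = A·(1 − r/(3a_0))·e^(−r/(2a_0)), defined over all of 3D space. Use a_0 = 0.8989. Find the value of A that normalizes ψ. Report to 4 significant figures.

Require ∫ |ψ|² 4πr² dr = 1 over the whole domain.
The integral (without the A² prefactor) comes out to 8·π·a_0^3/3.
Setting this equal to 1 gives A² = 1/(8·π·a_0^3/3).
Substituting a_0 = 0.8989 gives A² = 0.16434, so A = 0.40539.

A ≈ 0.4054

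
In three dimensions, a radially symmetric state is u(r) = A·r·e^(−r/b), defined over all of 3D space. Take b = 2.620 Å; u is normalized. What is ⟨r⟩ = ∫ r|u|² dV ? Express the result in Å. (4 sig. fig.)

The expectation value is the |u|²-weighted average of r: ∫ r|u|² 4πr² dr.
Evaluating both integrals, ⟨r⟩ = 5·b/2.
Putting b = 2.620 gives 6.5500.

⟨r⟩ ≈ 6.550 Å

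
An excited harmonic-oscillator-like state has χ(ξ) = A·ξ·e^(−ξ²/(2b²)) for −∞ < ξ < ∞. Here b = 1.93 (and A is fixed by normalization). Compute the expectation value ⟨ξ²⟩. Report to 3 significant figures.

The expectation value is the |χ|²-weighted average of ξ^2: ∫ ξ^2|χ|² dξ.
The ratio of the moment integral to the normalization integral gives ⟨ξ²⟩ = 3·b^2/2.
Putting b = 1.93 gives 5.587.

⟨ξ^2⟩ ≈ 5.59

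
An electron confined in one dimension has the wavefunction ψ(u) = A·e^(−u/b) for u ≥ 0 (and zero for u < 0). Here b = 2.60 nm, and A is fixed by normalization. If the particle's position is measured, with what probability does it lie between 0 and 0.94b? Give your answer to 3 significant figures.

P = ∫_{0}^{0.94b} |ψ(u)|² du.
The normalization integral ∫|ψ|²du over the whole domain equals b/2·A², and A² cancels in the ratio.
In terms of t = u/b (A² and the length scale cancel between numerator and denominator), P = [∫_{0}^{0.94} e^(-2·t) dt] / [∫_{0}^{∞} e^(-2·t) dt].
An antiderivative of e^(-2·t) is -e^(-2·t)/2; evaluating from 0 to 0.94 gives 1/2 - e^(-47/25)/2, while the full integral is 1/2.
The result is P = 0.8474.

P ≈ 0.847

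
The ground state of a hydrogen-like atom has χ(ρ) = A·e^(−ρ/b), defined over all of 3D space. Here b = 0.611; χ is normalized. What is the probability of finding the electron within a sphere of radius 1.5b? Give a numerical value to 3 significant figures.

P ≈ 0.577

With dV = 4πρ²dρ, the probability is ∫|χ|² dV over ρ ≤ 1.5b.
A² is fixed by ∫₀^∞ 4πρ²|χ|² dρ = 1, i.e. A² = (π·b^3)^(−1).
Let u = ρ/b; then A², 4π and the length scale all cancel, so P = ∫_{0}^{1.5} u^2·e^(-2·u) du ÷ ∫_{0}^{∞} u^2·e^(-2·u) du.
With ∫ u^2·e^(-2·u) du = -(2·u^2 + 2·u + 1)·e^(-2·u)/4 + C, the region integral is 1/4 - 17·e^(-3)/8 and the full one is 1/4.
Taking the ratio yields P = 0.5768.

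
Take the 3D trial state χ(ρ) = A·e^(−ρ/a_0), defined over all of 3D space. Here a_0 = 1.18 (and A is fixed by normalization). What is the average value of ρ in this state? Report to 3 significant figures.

The expectation value is the |χ|²-weighted average of ρ: ∫ ρ|χ|² 4πρ² dρ.
Evaluating both integrals, ⟨ρ⟩ = 3·a_0/2.
With a_0 = 1.18, ⟨ρ⟩ = 1.770.

⟨ρ⟩ ≈ 1.77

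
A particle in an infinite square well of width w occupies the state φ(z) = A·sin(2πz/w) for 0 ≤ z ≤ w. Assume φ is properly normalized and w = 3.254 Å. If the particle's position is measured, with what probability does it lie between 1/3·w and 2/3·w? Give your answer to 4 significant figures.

P ≈ 0.1955

P = ∫_{1/3·w}^{2/3·w} |φ(z)|² dz.
With A² fixed by ∫|φ|² = 1, i.e. A² = (w/2)^(−1), substitute and integrate.
In terms of u = z/w (A² and the length scale cancel between numerator and denominator), P = [∫_{1/3}^{2/3} sin(2·π·u)^2 du] / [∫_{0}^{1} sin(2·π·u)^2 du].
Using ∫ sin(2·π·u)^2 du = u/2 - sin(4·π·u)/(8·π), the numerator is -√(3)/(8·π) + 1/6 and the denominator is 1/2.
Evaluating gives P = (-√(3)/4 + π/3)/π.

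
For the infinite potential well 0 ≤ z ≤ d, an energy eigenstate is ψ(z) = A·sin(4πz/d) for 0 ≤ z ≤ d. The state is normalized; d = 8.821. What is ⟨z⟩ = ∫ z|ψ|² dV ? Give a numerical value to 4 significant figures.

The expectation value is the |ψ|²-weighted average of z: ∫ z|ψ|² dz.
Evaluating both integrals, ⟨z⟩ = d/2.
Putting d = 8.821 gives 4.4105.

⟨z⟩ ≈ 4.411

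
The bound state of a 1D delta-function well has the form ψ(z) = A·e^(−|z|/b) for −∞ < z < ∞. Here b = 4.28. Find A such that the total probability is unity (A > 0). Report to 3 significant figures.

A ≈ 0.483

Normalization requires ∫|ψ|² dz = 1, integrated from −∞ to ∞.
The integral (without the A² prefactor) comes out to b.
Setting this equal to 1 gives A² = 1/(b).
Substituting b = 4.28 gives A² = 0.2336, so A = 0.4834.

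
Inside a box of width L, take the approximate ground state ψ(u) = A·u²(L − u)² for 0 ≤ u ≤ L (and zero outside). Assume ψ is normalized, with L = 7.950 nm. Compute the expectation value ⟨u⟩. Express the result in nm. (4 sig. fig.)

⟨u⟩ ≈ 3.975 nm

The expectation value is the |ψ|²-weighted average of u: ∫ u|ψ|² du.
Evaluating both integrals, ⟨u⟩ = L/2.
Putting L = 7.950 gives 3.9750.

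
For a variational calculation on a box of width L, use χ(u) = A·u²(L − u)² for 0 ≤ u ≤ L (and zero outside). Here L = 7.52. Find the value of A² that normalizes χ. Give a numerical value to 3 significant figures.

Normalization requires ∫|χ|² du = 1, integrated from 0 to L.
Expanding the polynomial and integrating term by term, the integral (without the A² prefactor) comes out to L^9/630.
Setting this equal to 1 gives A² = 1/(L^9/630).
With L = 7.52: A² = 0.000008192 and A = 0.002862.

A^2 ≈ 0.00000819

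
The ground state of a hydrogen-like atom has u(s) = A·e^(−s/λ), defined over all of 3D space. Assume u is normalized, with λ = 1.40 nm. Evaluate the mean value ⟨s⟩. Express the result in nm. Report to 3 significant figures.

By definition ⟨s⟩ = ∫ s |u(s)|² 4πs² ds.
The ratio of the moment integral to the normalization integral gives ⟨s⟩ = 3·λ/2.
With λ = 1.40, ⟨s⟩ = 2.100.

⟨s⟩ ≈ 2.10 nm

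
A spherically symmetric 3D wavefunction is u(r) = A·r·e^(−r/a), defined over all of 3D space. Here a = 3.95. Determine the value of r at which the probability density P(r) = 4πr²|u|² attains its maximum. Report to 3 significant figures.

r ≈ 7.90

The maximum of P(r) = 4πr²|u|² occurs where its derivative vanishes.
This gives r = 2·a.
With a = 3.95, the most probable radial distance is 7.900.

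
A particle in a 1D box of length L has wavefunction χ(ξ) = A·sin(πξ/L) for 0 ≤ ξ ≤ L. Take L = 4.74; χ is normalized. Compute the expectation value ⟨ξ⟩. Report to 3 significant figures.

⟨ξ⟩ ≈ 2.37

By definition ⟨ξ⟩ = ∫ ξ |χ(ξ)|² dξ.
Since the A² factors cancel between numerator and denominator, ⟨ξ⟩ = L/2.
Putting L = 4.74 gives 2.370.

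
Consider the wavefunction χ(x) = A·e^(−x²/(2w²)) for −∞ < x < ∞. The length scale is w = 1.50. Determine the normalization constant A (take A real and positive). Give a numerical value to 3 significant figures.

A ≈ 0.613

Normalization requires ∫|χ|² dx = 1, integrated from −∞ to ∞.
The integral (without the A² prefactor) comes out to √(π)·w.
Setting this equal to 1 gives A² = 1/(√(π)·w).
With w = 1.50: A² = 0.3761 and A = 0.6133.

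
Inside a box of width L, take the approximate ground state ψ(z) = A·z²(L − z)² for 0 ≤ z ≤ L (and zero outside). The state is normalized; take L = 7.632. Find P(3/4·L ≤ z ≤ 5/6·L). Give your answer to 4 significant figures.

P = ∫_{3/4·L}^{5/6·L} |ψ(z)|² dz.
With A² fixed by ∫|ψ|² = 1, i.e. A² = (L^9/630)^(−1), substitute and integrate.
Substituting u = z/L, A² and the length scale cancel in the ratio: P = ∫_{3/4}^{5/6} u^4·(1 - u)^4 du / ∫_{0}^{1} u^4·(1 - u)^4 du.
Using ∫ u^4·(1 - u)^4 du = u^5·(70·u^4 - 315·u^3 + 540·u^2 - 420·u + 126)/630, the numerator is ≈ 0.0000634559 and the denominator is 1/630.
Evaluating gives P = 0.039977.

P ≈ 0.03998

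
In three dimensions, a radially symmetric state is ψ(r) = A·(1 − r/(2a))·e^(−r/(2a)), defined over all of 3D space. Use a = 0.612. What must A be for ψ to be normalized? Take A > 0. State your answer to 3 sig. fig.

Require ∫ |ψ|² 4πr² dr = 1 over the whole domain.
∫|ψ|² 4πr² dr = A²·(8·π·a^3).
So A² = (8·π·a^3)^(−1).
Substituting a = 0.612 gives A² = 0.1736, so A = 0.4166.

A ≈ 0.417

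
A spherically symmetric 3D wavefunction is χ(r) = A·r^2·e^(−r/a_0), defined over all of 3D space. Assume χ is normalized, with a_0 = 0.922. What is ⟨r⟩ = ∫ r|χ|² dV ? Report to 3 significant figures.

By definition ⟨r⟩ = ∫ r |χ(r)|² 4πr² dr.
With ∫₀^∞ r^7 e^(−αr) dr = 7!/α^8, since the A² factors cancel between numerator and denominator, ⟨r⟩ = 7·a_0/2.
With a_0 = 0.922, ⟨r⟩ = 3.227.

⟨r⟩ ≈ 3.23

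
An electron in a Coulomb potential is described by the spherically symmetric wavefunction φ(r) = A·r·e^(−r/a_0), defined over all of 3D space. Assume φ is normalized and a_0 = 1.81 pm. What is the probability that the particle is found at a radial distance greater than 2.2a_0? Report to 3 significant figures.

P ≈ 0.551

P = ∫ |φ|² 4πr² dr over r > 2.2a_0.
A² is fixed by ∫₀^∞ 4πr²|φ|² dr = 1, i.e. A² = (3·π·a_0^5)^(−1).
Let u = r/a_0; then A², 4π and the length scale all cancel, so P = ∫_{2.2}^{∞} u^4·e^(-2·u) du ÷ ∫_{0}^{∞} u^4·e^(-2·u) du.
An antiderivative of u^4·e^(-2·u) is -(u^4/2 + u^3 + 3·u^2/2 + 3·u/2 + 3/4)·e^(-2·u); evaluating from 2.2 to ∞ gives ≈ 0.41339, while the full integral is 3/4.
Taking the ratio yields P = 0.5512.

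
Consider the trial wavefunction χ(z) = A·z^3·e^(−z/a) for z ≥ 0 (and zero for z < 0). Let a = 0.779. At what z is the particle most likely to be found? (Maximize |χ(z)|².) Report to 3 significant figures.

z ≈ 2.34

The maximum of |χ(z)|² occurs where its derivative vanishes.
Solving yields z = 3·a.
With a = 0.779, the most probable position is 2.337.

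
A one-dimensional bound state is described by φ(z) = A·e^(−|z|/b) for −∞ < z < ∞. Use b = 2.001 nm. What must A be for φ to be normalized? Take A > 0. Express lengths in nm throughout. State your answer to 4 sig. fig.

We need A² ∫|f|² dz = 1, taking the integral from −∞ to ∞.
With φ = A·e^(−|z|/b), the integral evaluates to A²·[b].
Setting this equal to 1 gives A² = 1/(b).
Plugging in b = 2.001 yields A = 0.70693.

A ≈ 0.7069 nm^(-1/2)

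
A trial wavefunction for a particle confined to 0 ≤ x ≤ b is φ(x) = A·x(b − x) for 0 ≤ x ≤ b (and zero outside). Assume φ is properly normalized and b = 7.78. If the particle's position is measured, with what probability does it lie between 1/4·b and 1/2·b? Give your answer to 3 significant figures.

P ≈ 0.396

|φ|² is the probability density, so P = ∫_{1/4·b}^{1/2·b} |φ|² dx.
The normalization integral ∫|φ|²dx over the whole domain equals b^5/30·A², and A² cancels in the ratio.
Substituting u = x/b, A² and the length scale cancel in the ratio: P = ∫_{1/4}^{1/2} u^2·(1 - u)^2 du / ∫_{0}^{1} u^2·(1 - u)^2 du.
Using ∫ u^2·(1 - u)^2 du = u^3·(6·u^2 - 15·u + 10)/30, the numerator is ≈ 0.013216 and the denominator is 1/30.
Taking the ratio, P = 203/512.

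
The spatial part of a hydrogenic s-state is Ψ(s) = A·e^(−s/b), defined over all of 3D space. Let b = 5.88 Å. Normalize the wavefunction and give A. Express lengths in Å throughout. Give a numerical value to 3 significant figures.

The normalization condition is ∫|Ψ|² 4πs² ds = 1 from 0 to ∞.
(Spherical symmetry: dV = 4πs² ds.)
∫|Ψ|² 4πs² ds = A²·(π·b^3).
Hence A² = 1/[π·b^3].
Plugging in b = 5.88 yields A = 0.03957.

A ≈ 0.0396 Å^(-3/2)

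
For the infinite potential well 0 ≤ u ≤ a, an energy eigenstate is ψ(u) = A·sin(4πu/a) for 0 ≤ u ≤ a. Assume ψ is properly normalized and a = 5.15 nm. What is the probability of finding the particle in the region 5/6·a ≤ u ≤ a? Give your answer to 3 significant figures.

P = ∫_{5/6·a}^{a} |ψ(u)|² du.
Since A² = 1/(a/2), this is the region integral divided by the full normalization integral.
Substituting t = u/a, A² and the length scale cancel in the ratio: P = ∫_{5/6}^{1} sin(4·π·t)^2 dt / ∫_{0}^{1} sin(4·π·t)^2 dt.
Using ∫ sin(4·π·t)^2 dt = t/2 - sin(4·π·t)·cos(4·π·t)/(8·π), the numerator is √(3)/(32·π) + 1/12 and the denominator is 1/2.
The result is P = (√(3)/16 + π/6)/π.

P ≈ 0.201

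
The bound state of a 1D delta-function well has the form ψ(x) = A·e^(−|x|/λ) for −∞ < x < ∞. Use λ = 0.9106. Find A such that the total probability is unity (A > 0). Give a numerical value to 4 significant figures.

A ≈ 1.048

Normalization requires ∫|ψ|² dx = 1, integrated from −∞ to ∞.
Carrying out the integral gives A² · λ.
Setting this equal to 1 gives A² = 1/(λ).
Plugging in λ = 0.9106 yields A = 1.0479.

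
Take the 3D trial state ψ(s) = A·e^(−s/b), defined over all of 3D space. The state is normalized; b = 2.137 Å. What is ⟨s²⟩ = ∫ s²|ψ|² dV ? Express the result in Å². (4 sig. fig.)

⟨s^2⟩ ≈ 13.70 Å^2

⟨s²⟩ = ∫ s^2 |ψ|² 4πs² ds over the full domain.
The ratio of the moment integral to the normalization integral gives ⟨s²⟩ = 3·b^2.
With b = 2.137, ⟨s^2⟩ = 13.700.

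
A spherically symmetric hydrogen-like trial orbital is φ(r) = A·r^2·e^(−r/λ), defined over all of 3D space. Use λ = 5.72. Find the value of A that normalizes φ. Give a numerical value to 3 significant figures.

Normalization requires ∫|φ|² 4πr² dr = 1, integrated from 0 to ∞.
(Spherical symmetry: dV = 4πr² dr.)
With ∫₀^∞ r^6 e^(−αr) dr = 6!/α^7, carrying out the integral gives A² · 45·π·λ^7/2.
With λ = 5.72: A² = 7.061E-8 and A = 0.0002657.

A ≈ 0.000266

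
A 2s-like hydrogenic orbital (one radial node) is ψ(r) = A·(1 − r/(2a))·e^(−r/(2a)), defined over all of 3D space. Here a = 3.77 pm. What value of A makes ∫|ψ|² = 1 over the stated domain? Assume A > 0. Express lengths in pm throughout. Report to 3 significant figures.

A ≈ 0.0273 pm^(-3/2)

Normalization requires ∫|ψ|² 4πr² dr = 1, integrated from 0 to ∞.
In 3D with spherical symmetry the volume element is 4πr² dr.
With ∫₀^∞ r^4 e^(−αr) dr = 4!/α^5, ∫|ψ|² 4πr² dr = A²·(8·π·a^3).
So A² = (8·π·a^3)^(−1).
With a = 3.77: A² = 0.0007426 and A = 0.02725.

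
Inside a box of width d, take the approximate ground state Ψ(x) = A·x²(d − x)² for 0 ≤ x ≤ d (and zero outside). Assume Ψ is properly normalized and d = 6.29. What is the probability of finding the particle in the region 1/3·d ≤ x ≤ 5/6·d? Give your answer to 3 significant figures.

The probability is P = ∫ |Ψ|² dx over [1/3·d, 5/6·d].
With A² fixed by ∫|Ψ|² = 1, i.e. A² = (d^9/630)^(−1), substitute and integrate.
Substituting u = x/d, A² and the length scale cancel in the ratio: P = ∫_{1/3}^{5/6} u^4·(1 - u)^4 du / ∫_{0}^{1} u^4·(1 - u)^4 du.
Using ∫ u^4·(1 - u)^4 du = u^5·(70·u^4 - 315·u^3 + 540·u^2 - 420·u + 126)/630, the numerator is ≈ 0.0013432 and the denominator is 1/630.
Taking the ratio, P = 0.8462.

P ≈ 0.846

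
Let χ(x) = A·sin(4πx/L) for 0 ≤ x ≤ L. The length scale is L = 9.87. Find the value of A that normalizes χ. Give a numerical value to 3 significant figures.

A ≈ 0.450

The normalization condition is ∫|χ|² dx = 1 from 0 to L.
Using sin²θ = (1 − cos 2θ)/2, ∫|χ|² dx = A²·(L/2).
So A² = (L/2)^(−1).
Plugging in L = 9.87 yields A = 0.4501.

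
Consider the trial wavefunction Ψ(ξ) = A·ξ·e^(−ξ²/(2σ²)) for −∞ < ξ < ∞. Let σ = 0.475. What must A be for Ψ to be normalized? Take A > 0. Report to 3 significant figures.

A ≈ 3.24

The normalization condition is ∫|Ψ|² dξ = 1 from −∞ to ∞.
The integral (without the A² prefactor) comes out to √(π)·σ^3/2.
With σ = 0.475: A² = 10.53 and A = 3.245.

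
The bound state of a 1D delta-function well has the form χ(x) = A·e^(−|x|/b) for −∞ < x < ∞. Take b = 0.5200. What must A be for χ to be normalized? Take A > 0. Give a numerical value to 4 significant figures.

Normalization requires ∫|χ|² dx = 1, integrated from −∞ to ∞.
∫|χ|² dx = A²·(b).
Plugging in b = 0.5200 yields A = 1.3868.

A ≈ 1.387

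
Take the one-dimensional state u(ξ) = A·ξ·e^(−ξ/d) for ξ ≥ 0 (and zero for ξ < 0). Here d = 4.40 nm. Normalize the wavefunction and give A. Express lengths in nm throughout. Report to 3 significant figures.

We need A² ∫|f|² dξ = 1, taking the integral from 0 to ∞.
With ∫₀^∞ ξ^2 e^(−αξ) dξ = 2!/α^3, the integral (without the A² prefactor) comes out to d^3/4.
Hence A² = 1/[d^3/4].
Substituting d = 4.40 gives A² = 0.04696, so A = 0.2167.

A ≈ 0.217 nm^(-3/2)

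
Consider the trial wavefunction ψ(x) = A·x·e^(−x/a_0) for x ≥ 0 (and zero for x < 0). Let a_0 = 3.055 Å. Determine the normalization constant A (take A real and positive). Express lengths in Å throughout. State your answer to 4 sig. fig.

A ≈ 0.3746 Å^(-3/2)

The normalization condition is ∫|ψ|² dx = 1 from 0 to ∞.
Recall ∫₀^∞ x^m e^(−x/β) dx = m!·β^(m+1), ∫|ψ|² dx = A²·(a_0^3/4).
Setting this equal to 1 gives A² = 1/(a_0^3/4).
Substituting a_0 = 3.055 gives A² = 0.14029, so A = 0.37455.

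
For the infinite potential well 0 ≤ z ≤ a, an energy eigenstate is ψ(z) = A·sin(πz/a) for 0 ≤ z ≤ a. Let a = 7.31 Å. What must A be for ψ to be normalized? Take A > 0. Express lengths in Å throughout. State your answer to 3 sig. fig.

A ≈ 0.523 Å^(-1/2)

We need A² ∫|f|² dz = 1, taking the integral from 0 to a.
Carrying out the integral gives A² · a/2.
So A² = (a/2)^(−1).
Plugging in a = 7.31 yields A = 0.5231.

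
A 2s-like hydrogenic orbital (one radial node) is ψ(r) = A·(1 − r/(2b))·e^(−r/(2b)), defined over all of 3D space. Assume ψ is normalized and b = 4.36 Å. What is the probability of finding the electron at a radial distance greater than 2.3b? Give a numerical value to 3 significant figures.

P ≈ 0.947

With dV = 4πr²dr, the probability is ∫|ψ|² dV over r > 2.3b.
The full normalization integral is A²·[8·π·b^3] = 1, fixing A².
Substituting u = r/b, A², 4π and the length scale all cancel in the ratio: P = ∫_{2.3}^{∞} u^2·(1 - u/2)^2·e^(-u) du / ∫_{0}^{∞} u^2·(1 - u/2)^2·e^(-u) du.
An antiderivative of u^2·(1 - u/2)^2·e^(-u) is -(u^4/4 + u^2 + 2·u + 2)·e^(-u); evaluating from 2.3 to ∞ gives ≈ 1.8935, while the full integral is 2.
This evaluates to P = 0.9467.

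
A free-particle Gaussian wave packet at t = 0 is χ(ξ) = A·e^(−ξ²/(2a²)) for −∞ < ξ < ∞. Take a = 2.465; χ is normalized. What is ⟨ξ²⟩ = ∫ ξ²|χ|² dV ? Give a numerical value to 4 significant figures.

⟨ξ^2⟩ ≈ 3.038

⟨ξ²⟩ = ∫ ξ^2 |χ|² dξ over the full domain.
With ∫_{−∞}^{∞} ξ^(2m) e^(−αξ²) dξ = (2m−1)!!·√π / (2^m α^(m+1/2)), evaluating both integrals, ⟨ξ²⟩ = a^2/2.
With a = 2.465, ⟨ξ^2⟩ = 3.0381.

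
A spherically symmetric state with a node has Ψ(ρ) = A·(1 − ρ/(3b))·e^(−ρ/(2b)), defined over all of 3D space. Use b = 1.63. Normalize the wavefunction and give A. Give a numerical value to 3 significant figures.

A ≈ 0.166

Require ∫ |Ψ|² 4πρ² dρ = 1 over the whole domain.
(Spherical symmetry: dV = 4πρ² dρ.)
With ∫₀^∞ ρ^4 e^(−αρ) dρ = 4!/α^5, with Ψ = A·(1 − ρ/(3b))·e^(−ρ/(2b)), the integral evaluates to A²·[8·π·b^3/3].
Plugging in b = 1.63 yields A = 0.1660.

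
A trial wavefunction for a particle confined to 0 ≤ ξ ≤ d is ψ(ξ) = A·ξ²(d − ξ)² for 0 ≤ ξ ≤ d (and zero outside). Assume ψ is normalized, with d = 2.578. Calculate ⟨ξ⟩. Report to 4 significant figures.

⟨ξ⟩ = ∫ ξ |ψ|² dξ over the full domain.
Expanding the polynomial and integrating term by term, evaluating both integrals, ⟨ξ⟩ = d/2.
With d = 2.578, ⟨ξ⟩ = 1.2890.

⟨ξ⟩ ≈ 1.289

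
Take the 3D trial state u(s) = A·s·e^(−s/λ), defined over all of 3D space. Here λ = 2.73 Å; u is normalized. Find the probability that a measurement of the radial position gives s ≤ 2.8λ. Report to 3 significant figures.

P ≈ 0.658

With dV = 4πs²ds, the probability is ∫|u|² dV over s ≤ 2.8λ.
Normalization gives A² = 1/(3·π·λ^5).
Let t = s/λ; then A², 4π and the length scale all cancel, so P = ∫_{0}^{2.8} t^4·e^(-2·t) dt ÷ ∫_{0}^{∞} t^4·e^(-2·t) dt.
With ∫ t^4·e^(-2·t) dt = -(t^4/2 + t^3 + 3·t^2/2 + 3·t/2 + 3/4)·e^(-2·t) + C, the region integral is ≈ 0.49339 and the full one is 3/4.
This evaluates to P = 0.6578.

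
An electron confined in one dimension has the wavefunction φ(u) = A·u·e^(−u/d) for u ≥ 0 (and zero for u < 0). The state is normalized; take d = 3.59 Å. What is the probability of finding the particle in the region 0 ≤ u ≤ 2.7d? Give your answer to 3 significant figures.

P ≈ 0.905

The probability is P = ∫ |φ|² du over [0, 2.7d].
Since A² = 1/(d^3/4), this is the region integral divided by the full normalization integral.
Substituting t = u/d, A² and the length scale cancel in the ratio: P = ∫_{0}^{2.7} t^2·e^(-2·t) dt / ∫_{0}^{∞} t^2·e^(-2·t) dt.
An antiderivative of t^2·e^(-2·t) is -(2·t^2 + 2·t + 1)·e^(-2·t)/4; evaluating from 0 to 2.7 gives 1/4 - 1049·e^(-27/5)/200, while the full integral is 1/4.
This works out to P = 0.9052.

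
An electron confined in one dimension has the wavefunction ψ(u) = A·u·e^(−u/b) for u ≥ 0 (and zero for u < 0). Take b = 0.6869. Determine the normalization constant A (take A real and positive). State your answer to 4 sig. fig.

A ≈ 3.513

We need A² ∫|f|² du = 1, taking the integral from 0 to ∞.
The integral (without the A² prefactor) comes out to b^3/4.
Hence A² = 1/[b^3/4].
Substituting b = 0.6869 gives A² = 12.342, so A = 3.5131.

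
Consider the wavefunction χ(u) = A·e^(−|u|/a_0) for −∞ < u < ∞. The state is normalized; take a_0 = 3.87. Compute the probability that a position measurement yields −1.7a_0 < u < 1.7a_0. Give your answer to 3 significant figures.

P = ∫_{−1.7a_0}^{1.7a_0} |χ(u)|² du.
The normalization integral ∫|χ|²du over the whole domain equals a_0·A², and A² cancels in the ratio.
By symmetry take twice the u ≥ 0 contribution in numerator and denominator; the 2's cancel. Substituting t = u/a_0, A² and the length scale cancel in the ratio: P = ∫_{0}^{1.7} e^(-2·t) dt / ∫_{0}^{∞} e^(-2·t) dt.
With ∫ e^(-2·t) dt = -e^(-2·t)/2 + C, the region integral is 1/2 - e^(-17/5)/2 and the full one is 1/2.
Evaluating gives P = 0.9666.

P ≈ 0.967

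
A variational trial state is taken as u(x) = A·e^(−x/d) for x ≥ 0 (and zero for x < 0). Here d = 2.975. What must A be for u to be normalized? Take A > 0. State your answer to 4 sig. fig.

We need A² ∫|f|² dx = 1, taking the integral from 0 to ∞.
Using ∫₀^∞ xⁿ e^(−αx) dx = n!/αⁿ⁺¹, ∫|u|² dx = A²·(d/2).
Setting this equal to 1 gives A² = 1/(d/2).
With d = 2.975: A² = 0.67227 and A = 0.81992.

A ≈ 0.8199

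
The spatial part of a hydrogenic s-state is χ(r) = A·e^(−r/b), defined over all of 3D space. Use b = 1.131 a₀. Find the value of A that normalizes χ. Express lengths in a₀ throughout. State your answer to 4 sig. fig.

We need A² ∫|f|² 4πr² dr = 1, taking the integral from 0 to ∞.
(Spherical symmetry: dV = 4πr² dr.)
With χ = A·e^(−r/b), the integral evaluates to A²·[π·b^3].
Hence A² = 1/[π·b^3].
Substituting b = 1.131 gives A² = 0.22002, so A = 0.46906.

A ≈ 0.4691 a₀^(-3/2)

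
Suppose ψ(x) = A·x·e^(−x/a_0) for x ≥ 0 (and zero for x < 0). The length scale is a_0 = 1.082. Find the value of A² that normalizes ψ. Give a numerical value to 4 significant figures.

A^2 ≈ 3.158

Require ∫ |ψ|² dx = 1 over the whole domain.
Using ∫₀^∞ xⁿ e^(−αx) dx = n!/αⁿ⁺¹, ∫|ψ|² dx = A²·(a_0^3/4).
So A² = (a_0^3/4)^(−1).
Plugging in a_0 = 1.082 yields A = 1.7770.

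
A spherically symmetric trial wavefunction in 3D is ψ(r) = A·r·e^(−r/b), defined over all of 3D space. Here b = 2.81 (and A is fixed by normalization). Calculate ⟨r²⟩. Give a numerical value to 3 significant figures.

⟨r^2⟩ ≈ 59.2

By definition ⟨r²⟩ = ∫ r^2 |ψ(r)|² 4πr² dr.
With ∫₀^∞ r^6 e^(−αr) dr = 6!/α^7, since the A² factors cancel between numerator and denominator, ⟨r²⟩ = 15·b^2/2.
Putting b = 2.81 gives 59.22.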